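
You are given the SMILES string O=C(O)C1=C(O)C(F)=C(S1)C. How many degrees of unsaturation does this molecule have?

4

Degree of unsaturation = (number of rings) + (number of π bonds).
Ring closures in the SMILES: 1.
π bonds: 3 double bonds (each 1 DoU) → 3 DoU from unsaturation.
Total DoU = 1 + 3 = 4.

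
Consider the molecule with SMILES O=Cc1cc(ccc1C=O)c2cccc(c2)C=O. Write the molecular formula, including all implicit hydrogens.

C15H10O3

Walk through each heavy atom and fill implicit hydrogens from standard valence (C 4, N 3, O 2, S 2, halogen 1); for lowercase aromatic atoms, an aromatic c carries 1 H when it has two neighbours and 0 H with three, and aromatic n carries 0 H:
  atom 1: O, bond orders sum to 2 (valence 2) → 0 H
  atom 2: C, bond orders sum to 3 (valence 4) → 1 H
  atom 3: aromatic c, 3 neighbours → 0 H
  atom 4: aromatic c, 2 neighbours → 1 H
  atom 5: aromatic c, 3 neighbours → 0 H
  atom 6: aromatic c, 2 neighbours → 1 H
  atom 7: aromatic c, 2 neighbours → 1 H
  atom 8: aromatic c, 3 neighbours → 0 H
  atom 9: C, bond orders sum to 3 (valence 4) → 1 H
  atom 10: O, bond orders sum to 2 (valence 2) → 0 H
  atom 11: aromatic c, 3 neighbours → 0 H
  atom 12: aromatic c, 2 neighbours → 1 H
  atom 13: aromatic c, 2 neighbours → 1 H
  atom 14: aromatic c, 2 neighbours → 1 H
  atom 15: aromatic c, 3 neighbours → 0 H
  atom 16: aromatic c, 2 neighbours → 1 H
  atom 17: C, bond orders sum to 3 (valence 4) → 1 H
  atom 18: O, bond orders sum to 2 (valence 2) → 0 H
Totals → C:15, H:10, O:3.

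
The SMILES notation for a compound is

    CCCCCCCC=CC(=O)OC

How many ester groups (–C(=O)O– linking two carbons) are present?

The ester motif appears at heavy-atom position 10 in the SMILES.
Other groups present: 1 alkene.
Ester count: 1.

1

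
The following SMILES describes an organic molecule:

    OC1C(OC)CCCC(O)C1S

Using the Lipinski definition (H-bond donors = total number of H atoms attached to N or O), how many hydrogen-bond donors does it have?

2

Donors: find every N or O and count the H atoms it carries.
  atom 1 (O): bond orders sum to 1 → 1 H
  atom 4 (O): bond orders sum to 2 → 0 H
  atom 10 (O): bond orders sum to 1 → 1 H
Lipinski HBD = 2.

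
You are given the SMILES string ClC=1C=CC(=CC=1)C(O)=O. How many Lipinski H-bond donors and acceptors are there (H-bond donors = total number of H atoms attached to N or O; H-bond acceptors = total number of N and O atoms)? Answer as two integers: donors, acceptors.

Donors: find every N or O and count the H atoms it carries.
  atom 9 (O): bond orders sum to 1 → 1 H
  atom 10 (O): bond orders sum to 2 → 0 H
Lipinski HBD = 1.
Acceptors: N atoms = 0, O atoms = 2 → HBA = 2.

1, 2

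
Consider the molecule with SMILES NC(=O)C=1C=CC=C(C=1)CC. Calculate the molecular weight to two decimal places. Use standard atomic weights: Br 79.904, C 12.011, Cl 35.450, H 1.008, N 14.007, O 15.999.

149.19 g/mol

First, the molecular formula is C9H11NO (counting implicit H from valence).
  C: 9 × 12.011 = 108.099
  H: 11 × 1.008 = 11.088
  N: 1 × 14.007 = 14.007
  O: 1 × 15.999 = 15.999
Sum: 9×12.011 + 11×1.008 + 1×14.007 + 1×15.999 = 149.193 → 149.19 g/mol.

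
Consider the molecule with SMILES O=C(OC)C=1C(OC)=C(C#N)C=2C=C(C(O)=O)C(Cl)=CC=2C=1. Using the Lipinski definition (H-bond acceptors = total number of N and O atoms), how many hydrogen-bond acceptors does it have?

N atoms: 1; O atoms: 5.
Lipinski HBA = 1 + 5 = 6.

6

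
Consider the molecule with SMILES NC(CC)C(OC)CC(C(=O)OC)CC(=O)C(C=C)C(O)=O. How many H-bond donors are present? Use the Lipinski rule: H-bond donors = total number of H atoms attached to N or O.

3

Donors: find every N or O and count the H atoms it carries.
  atom 1 (N): bond orders sum to 1 → 2 H
  atom 6 (O): bond orders sum to 2 → 0 H
  atom 11 (O): bond orders sum to 2 → 0 H
  atom 12 (O): bond orders sum to 2 → 0 H
  atom 16 (O): bond orders sum to 2 → 0 H
  atom 21 (O): bond orders sum to 1 → 1 H
  atom 22 (O): bond orders sum to 2 → 0 H
Lipinski HBD = 3.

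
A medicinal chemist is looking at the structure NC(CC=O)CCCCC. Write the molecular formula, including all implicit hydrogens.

C8H17NO

Walk through each heavy atom and fill implicit hydrogens from standard valence (C 4, N 3, O 2, S 2, halogen 1):
  atom 1: N, bond orders sum to 1 (valence 3) → 2 H
  atom 2: C, bond orders sum to 3 (valence 4) → 1 H
  atom 3: C, bond orders sum to 2 (valence 4) → 2 H
  atom 4: C, bond orders sum to 3 (valence 4) → 1 H
  atom 5: O, bond orders sum to 2 (valence 2) → 0 H
  atom 6: C, bond orders sum to 2 (valence 4) → 2 H
  atom 7: C, bond orders sum to 2 (valence 4) → 2 H
  atom 8: C, bond orders sum to 2 (valence 4) → 2 H
  atom 9: C, bond orders sum to 2 (valence 4) → 2 H
  atom 10: C, bond orders sum to 1 (valence 4) → 3 H
Totals → C:8, H:17, N:1, O:1.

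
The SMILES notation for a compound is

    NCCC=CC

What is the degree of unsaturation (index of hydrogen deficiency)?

1

Degree of unsaturation = (number of rings) + (number of π bonds).
Ring closures in the SMILES: 0.
π bonds: 1 double bond (each 1 DoU) → 1 DoU from unsaturation.
Total DoU = 0 + 1 = 1.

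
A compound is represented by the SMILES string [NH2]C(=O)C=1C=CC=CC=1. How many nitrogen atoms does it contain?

1

Scan the SMILES for N atoms (remember two-letter symbols like Cl and Br are single atoms).
Nitrogen count: 1.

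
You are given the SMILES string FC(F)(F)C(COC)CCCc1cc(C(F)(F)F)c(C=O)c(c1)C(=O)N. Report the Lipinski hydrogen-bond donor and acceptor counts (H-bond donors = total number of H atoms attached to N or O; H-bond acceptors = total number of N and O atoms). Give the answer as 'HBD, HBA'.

2, 4

Donors: find every N or O and count the H atoms it carries.
  atom 7 (O): bond orders sum to 2 → 0 H
  atom 21 (O): bond orders sum to 2 → 0 H
  atom 25 (O): bond orders sum to 2 → 0 H
  atom 26 (N): bond orders sum to 1 → 2 H
Lipinski HBD = 2.
Acceptors: N atoms = 1, O atoms = 3 → HBA = 4.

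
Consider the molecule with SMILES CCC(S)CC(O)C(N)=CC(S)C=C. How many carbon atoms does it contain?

10

Count every carbon token in the SMILES (each C, including those in ring-closure positions and inside branches).
Carbon count: 10.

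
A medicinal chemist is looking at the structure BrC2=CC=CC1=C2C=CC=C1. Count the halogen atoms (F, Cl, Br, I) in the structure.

Halogen atoms appear at heavy-atom position 1 (1×Br).
Halogen count: 1.

1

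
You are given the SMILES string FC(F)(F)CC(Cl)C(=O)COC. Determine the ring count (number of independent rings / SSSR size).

0

In SMILES, each pair of matching ring-closure digits denotes one ring-closing bond; the number of such bonds equals the number of independent rings.
Ring-closure bonds here: 0.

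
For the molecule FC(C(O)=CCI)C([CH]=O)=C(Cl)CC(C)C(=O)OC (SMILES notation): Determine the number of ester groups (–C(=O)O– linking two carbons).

The ester motif appears at heavy-atom position 16 in the SMILES.
Other groups present: 1 aldehyde, 2 alkene, 1 hydroxyl.
Ester count: 1.

1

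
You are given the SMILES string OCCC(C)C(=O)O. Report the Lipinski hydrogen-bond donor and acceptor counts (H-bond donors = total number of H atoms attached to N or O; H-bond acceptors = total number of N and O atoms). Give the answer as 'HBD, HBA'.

Donors: find every N or O and count the H atoms it carries.
  atom 1 (O): bond orders sum to 1 → 1 H
  atom 7 (O): bond orders sum to 2 → 0 H
  atom 8 (O): bond orders sum to 1 → 1 H
Lipinski HBD = 2.
Acceptors: N atoms = 0, O atoms = 3 → HBA = 3.

2, 3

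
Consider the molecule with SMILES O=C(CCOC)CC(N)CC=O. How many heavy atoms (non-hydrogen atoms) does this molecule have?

12

Every atom symbol written in the SMILES (organic subset) is one heavy atom; implicit H are not written.
Heavy atoms by element → C:8, N:1, O:3.
Total: 12.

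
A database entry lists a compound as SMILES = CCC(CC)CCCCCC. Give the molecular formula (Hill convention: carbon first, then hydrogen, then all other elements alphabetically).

C11H24

Walk through each heavy atom and fill implicit hydrogens from standard valence (C 4, N 3, O 2, S 2, halogen 1):
  atom 1: C, bond orders sum to 1 (valence 4) → 3 H
  atom 2: C, bond orders sum to 2 (valence 4) → 2 H
  atom 3: C, bond orders sum to 3 (valence 4) → 1 H
  atom 4: C, bond orders sum to 2 (valence 4) → 2 H
  atom 5: C, bond orders sum to 1 (valence 4) → 3 H
  atom 6: C, bond orders sum to 2 (valence 4) → 2 H
  atom 7: C, bond orders sum to 2 (valence 4) → 2 H
  atom 8: C, bond orders sum to 2 (valence 4) → 2 H
  atom 9: C, bond orders sum to 2 (valence 4) → 2 H
  atom 10: C, bond orders sum to 2 (valence 4) → 2 H
  atom 11: C, bond orders sum to 1 (valence 4) → 3 H
Totals → C:11, H:24.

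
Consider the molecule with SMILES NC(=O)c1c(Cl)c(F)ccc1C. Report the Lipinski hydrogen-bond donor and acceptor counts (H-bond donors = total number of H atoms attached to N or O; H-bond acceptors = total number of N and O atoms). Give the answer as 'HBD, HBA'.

2, 2

Donors: find every N or O and count the H atoms it carries.
  atom 1 (N): bond orders sum to 1 → 2 H
  atom 3 (O): bond orders sum to 2 → 0 H
Lipinski HBD = 2.
Acceptors: N atoms = 1, O atoms = 1 → HBA = 2.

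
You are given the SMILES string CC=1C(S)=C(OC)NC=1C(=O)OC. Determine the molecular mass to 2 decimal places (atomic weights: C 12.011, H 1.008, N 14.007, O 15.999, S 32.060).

First, the molecular formula is C8H11NO3S (counting implicit H from valence).
  C: 8 × 12.011 = 96.088
  H: 11 × 1.008 = 11.088
  N: 1 × 14.007 = 14.007
  O: 3 × 15.999 = 47.997
  S: 1 × 32.060 = 32.060
Sum: 8×12.011 + 11×1.008 + 1×14.007 + 3×15.999 + 1×32.060 = 201.240 → 201.24 g/mol.

201.24 g/mol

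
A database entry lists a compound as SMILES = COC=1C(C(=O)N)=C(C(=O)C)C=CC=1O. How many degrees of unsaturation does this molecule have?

6

Molecular formula: C10H11NO4.
DoU = (2C + 2 + N − H − X) / 2, where X is the halogen count and O/S are ignored.
    = (2·10 + 2 + 1 − 11 − 0) / 2 = 12 / 2 = 6.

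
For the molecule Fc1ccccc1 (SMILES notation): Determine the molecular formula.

C6H5F

Walk through each heavy atom and fill implicit hydrogens from standard valence (C 4, N 3, O 2, S 2, halogen 1); for lowercase aromatic atoms, an aromatic c carries 1 H when it has two neighbours and 0 H with three, and aromatic n carries 0 H:
  atom 1: F (halogen, monovalent) → 0 H
  atom 2: aromatic c, 3 neighbours → 0 H
  atom 3: aromatic c, 2 neighbours → 1 H
  atom 4: aromatic c, 2 neighbours → 1 H
  atom 5: aromatic c, 2 neighbours → 1 H
  atom 6: aromatic c, 2 neighbours → 1 H
  atom 7: aromatic c, 2 neighbours → 1 H
Totals → C:6, H:5, F:1.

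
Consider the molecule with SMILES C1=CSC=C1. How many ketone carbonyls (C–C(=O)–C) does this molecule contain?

0

Scan the SMILES for the ketone motif — none present.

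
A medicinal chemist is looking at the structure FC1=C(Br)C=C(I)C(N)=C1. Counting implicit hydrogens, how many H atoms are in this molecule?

Walk through each heavy atom and fill implicit hydrogens from standard valence (C 4, N 3, O 2, S 2, halogen 1):
  atom 1: F (halogen, monovalent) → 0 H
  atom 2: C, bond orders sum to 4 (valence 4) → 0 H
  atom 3: C, bond orders sum to 4 (valence 4) → 0 H
  atom 4: Br (halogen, monovalent) → 0 H
  atom 5: C, bond orders sum to 3 (valence 4) → 1 H
  atom 6: C, bond orders sum to 4 (valence 4) → 0 H
  atom 7: I (halogen, monovalent) → 0 H
  atom 8: C, bond orders sum to 4 (valence 4) → 0 H
  atom 9: N, bond orders sum to 1 (valence 3) → 2 H
  atom 10: C, bond orders sum to 3 (valence 4) → 1 H
Total hydrogens: 4.

4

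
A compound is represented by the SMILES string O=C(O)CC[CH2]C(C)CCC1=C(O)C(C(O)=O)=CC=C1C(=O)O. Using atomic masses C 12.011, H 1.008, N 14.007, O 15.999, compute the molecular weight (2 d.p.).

324.33 g/mol

First, the molecular formula is C16H20O7 (counting implicit H from valence).
  C: 16 × 12.011 = 192.176
  H: 20 × 1.008 = 20.160
  O: 7 × 15.999 = 111.993
Sum: 16×12.011 + 20×1.008 + 7×15.999 = 324.329 → 324.33 g/mol.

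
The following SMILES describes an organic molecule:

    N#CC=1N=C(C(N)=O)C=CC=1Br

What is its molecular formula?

C7H4BrN3O

Walk through each heavy atom and fill implicit hydrogens from standard valence (C 4, N 3, O 2, S 2, halogen 1):
  atom 1: N, bond orders sum to 3 (valence 3) → 0 H
  atom 2: C, bond orders sum to 4 (valence 4) → 0 H
  atom 3: C, bond orders sum to 4 (valence 4) → 0 H
  atom 4: N, bond orders sum to 3 (valence 3) → 0 H
  atom 5: C, bond orders sum to 4 (valence 4) → 0 H
  atom 6: C, bond orders sum to 4 (valence 4) → 0 H
  atom 7: N, bond orders sum to 1 (valence 3) → 2 H
  atom 8: O, bond orders sum to 2 (valence 2) → 0 H
  atom 9: C, bond orders sum to 3 (valence 4) → 1 H
  atom 10: C, bond orders sum to 3 (valence 4) → 1 H
  atom 11: C, bond orders sum to 4 (valence 4) → 0 H
  atom 12: Br (halogen, monovalent) → 0 H
Totals → C:7, H:4, Br:1, N:3, O:1.
In Hill order: C7H4BrN3O.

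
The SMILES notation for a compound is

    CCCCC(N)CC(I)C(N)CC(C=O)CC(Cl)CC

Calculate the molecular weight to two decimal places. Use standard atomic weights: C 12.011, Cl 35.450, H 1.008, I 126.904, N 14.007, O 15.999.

First, the molecular formula is C15H30ClIN2O (counting implicit H from valence).
  C: 15 × 12.011 = 180.165
  Cl: 1 × 35.450 = 35.450
  H: 30 × 1.008 = 30.240
  I: 1 × 126.904 = 126.904
  N: 2 × 14.007 = 28.014
  O: 1 × 15.999 = 15.999
Sum: 15×12.011 + 1×35.450 + 30×1.008 + 1×126.904 + 2×14.007 + 1×15.999 = 416.772 → 416.77 g/mol.

416.77 g/mol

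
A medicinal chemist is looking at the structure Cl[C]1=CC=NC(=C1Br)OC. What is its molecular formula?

Walk through each heavy atom and fill implicit hydrogens from standard valence (C 4, N 3, O 2, S 2, halogen 1):
  atom 1: Cl (halogen, monovalent) → 0 H
  atom 2: C with explicit H count 0
  atom 3: C, bond orders sum to 3 (valence 4) → 1 H
  atom 4: C, bond orders sum to 3 (valence 4) → 1 H
  atom 5: N, bond orders sum to 3 (valence 3) → 0 H
  atom 6: C, bond orders sum to 4 (valence 4) → 0 H
  atom 7: C, bond orders sum to 4 (valence 4) → 0 H
  atom 8: Br (halogen, monovalent) → 0 H
  atom 9: O, bond orders sum to 2 (valence 2) → 0 H
  atom 10: C, bond orders sum to 1 (valence 4) → 3 H
Totals → C:6, H:5, Br:1, Cl:1, N:1, O:1.

C6H5BrClNO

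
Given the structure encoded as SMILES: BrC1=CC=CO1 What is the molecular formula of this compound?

Walk through each heavy atom and fill implicit hydrogens from standard valence (C 4, N 3, O 2, S 2, halogen 1):
  atom 1: Br (halogen, monovalent) → 0 H
  atom 2: C, bond orders sum to 4 (valence 4) → 0 H
  atom 3: C, bond orders sum to 3 (valence 4) → 1 H
  atom 4: C, bond orders sum to 3 (valence 4) → 1 H
  atom 5: C, bond orders sum to 3 (valence 4) → 1 H
  atom 6: O, bond orders sum to 2 (valence 2) → 0 H
Totals → C:4, H:3, Br:1, O:1.

C4H3BrO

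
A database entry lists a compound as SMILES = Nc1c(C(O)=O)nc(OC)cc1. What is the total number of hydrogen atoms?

Walk through each heavy atom and fill implicit hydrogens from standard valence (C 4, N 3, O 2, S 2, halogen 1); for lowercase aromatic atoms, an aromatic c carries 1 H when it has two neighbours and 0 H with three, and aromatic n carries 0 H:
  atom 1: N, bond orders sum to 1 (valence 3) → 2 H
  atom 2: aromatic c, 3 neighbours → 0 H
  atom 3: aromatic c, 3 neighbours → 0 H
  atom 4: C, bond orders sum to 4 (valence 4) → 0 H
  atom 5: O, bond orders sum to 1 (valence 2) → 1 H
  atom 6: O, bond orders sum to 2 (valence 2) → 0 H
  atom 7: aromatic n, 2 neighbours → 0 H
  atom 8: aromatic c, 3 neighbours → 0 H
  atom 9: O, bond orders sum to 2 (valence 2) → 0 H
  atom 10: C, bond orders sum to 1 (valence 4) → 3 H
  atom 11: aromatic c, 2 neighbours → 1 H
  atom 12: aromatic c, 2 neighbours → 1 H
Total hydrogens: 8.

8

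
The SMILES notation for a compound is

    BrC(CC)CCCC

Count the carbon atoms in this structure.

7

Count every carbon token in the SMILES (each C, including those in ring-closure positions and inside branches).
Carbon count: 7.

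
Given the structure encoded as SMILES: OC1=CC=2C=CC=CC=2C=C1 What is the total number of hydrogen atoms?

8

Walk through each heavy atom and fill implicit hydrogens from standard valence (C 4, N 3, O 2, S 2, halogen 1):
  atom 1: O, bond orders sum to 1 (valence 2) → 1 H
  atom 2: C, bond orders sum to 4 (valence 4) → 0 H
  atom 3: C, bond orders sum to 3 (valence 4) → 1 H
  atom 4: C, bond orders sum to 4 (valence 4) → 0 H
  atom 5: C, bond orders sum to 3 (valence 4) → 1 H
  atom 6: C, bond orders sum to 3 (valence 4) → 1 H
  atom 7: C, bond orders sum to 3 (valence 4) → 1 H
  atom 8: C, bond orders sum to 3 (valence 4) → 1 H
  atom 9: C, bond orders sum to 4 (valence 4) → 0 H
  atom 10: C, bond orders sum to 3 (valence 4) → 1 H
  atom 11: C, bond orders sum to 3 (valence 4) → 1 H
Total hydrogens: 8.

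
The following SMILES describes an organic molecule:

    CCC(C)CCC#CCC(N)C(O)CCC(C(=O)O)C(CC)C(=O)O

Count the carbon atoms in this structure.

Count every carbon token in the SMILES (each C, including those in ring-closure positions and inside branches).
Carbon count: 19.

19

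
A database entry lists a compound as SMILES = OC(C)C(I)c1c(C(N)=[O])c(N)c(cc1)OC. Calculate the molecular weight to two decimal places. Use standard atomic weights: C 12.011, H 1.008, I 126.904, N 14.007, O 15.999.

350.16 g/mol

First, the molecular formula is C11H15IN2O3 (counting implicit H from valence).
  C: 11 × 12.011 = 132.121
  H: 15 × 1.008 = 15.120
  I: 1 × 126.904 = 126.904
  N: 2 × 14.007 = 28.014
  O: 3 × 15.999 = 47.997
Sum: 11×12.011 + 15×1.008 + 1×126.904 + 2×14.007 + 3×15.999 = 350.156 → 350.16 g/mol.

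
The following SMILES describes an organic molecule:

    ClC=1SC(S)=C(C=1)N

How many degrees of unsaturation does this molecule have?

3

Molecular formula: C4H4ClNS2.
DoU = (2C + 2 + N − H − X) / 2, where X is the halogen count and O/S are ignored.
    = (2·4 + 2 + 1 − 4 − 1) / 2 = 6 / 2 = 3.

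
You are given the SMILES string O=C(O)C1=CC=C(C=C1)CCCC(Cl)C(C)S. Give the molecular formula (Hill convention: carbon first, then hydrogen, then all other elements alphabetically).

Walk through each heavy atom and fill implicit hydrogens from standard valence (C 4, N 3, O 2, S 2, halogen 1):
  atom 1: O, bond orders sum to 2 (valence 2) → 0 H
  atom 2: C, bond orders sum to 4 (valence 4) → 0 H
  atom 3: O, bond orders sum to 1 (valence 2) → 1 H
  atom 4: C, bond orders sum to 4 (valence 4) → 0 H
  atom 5: C, bond orders sum to 3 (valence 4) → 1 H
  atom 6: C, bond orders sum to 3 (valence 4) → 1 H
  atom 7: C, bond orders sum to 4 (valence 4) → 0 H
  atom 8: C, bond orders sum to 3 (valence 4) → 1 H
  atom 9: C, bond orders sum to 3 (valence 4) → 1 H
  atom 10: C, bond orders sum to 2 (valence 4) → 2 H
  atom 11: C, bond orders sum to 2 (valence 4) → 2 H
  atom 12: C, bond orders sum to 2 (valence 4) → 2 H
  atom 13: C, bond orders sum to 3 (valence 4) → 1 H
  atom 14: Cl (halogen, monovalent) → 0 H
  atom 15: C, bond orders sum to 3 (valence 4) → 1 H
  atom 16: C, bond orders sum to 1 (valence 4) → 3 H
  atom 17: S, bond orders sum to 1 (valence 2) → 1 H
Totals → C:13, H:17, Cl:1, O:2, S:1.

C13H17ClO2S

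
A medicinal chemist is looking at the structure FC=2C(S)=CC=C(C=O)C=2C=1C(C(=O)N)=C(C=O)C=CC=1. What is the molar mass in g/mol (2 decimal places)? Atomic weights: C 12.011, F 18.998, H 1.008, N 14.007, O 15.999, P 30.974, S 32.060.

303.31 g/mol

First, the molecular formula is C15H10FNO3S (counting implicit H from valence).
  C: 15 × 12.011 = 180.165
  F: 1 × 18.998 = 18.998
  H: 10 × 1.008 = 10.080
  N: 1 × 14.007 = 14.007
  O: 3 × 15.999 = 47.997
  S: 1 × 32.060 = 32.060
Sum: 15×12.011 + 1×18.998 + 10×1.008 + 1×14.007 + 3×15.999 + 1×32.060 = 303.307 → 303.31 g/mol.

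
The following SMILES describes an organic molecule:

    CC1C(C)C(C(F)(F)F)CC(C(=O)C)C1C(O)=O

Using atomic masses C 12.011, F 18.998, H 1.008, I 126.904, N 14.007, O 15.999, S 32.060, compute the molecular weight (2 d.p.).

First, the molecular formula is C12H17F3O3 (counting implicit H from valence).
  C: 12 × 12.011 = 144.132
  F: 3 × 18.998 = 56.994
  H: 17 × 1.008 = 17.136
  O: 3 × 15.999 = 47.997
Sum: 12×12.011 + 3×18.998 + 17×1.008 + 3×15.999 = 266.259 → 266.26 g/mol.

266.26 g/mol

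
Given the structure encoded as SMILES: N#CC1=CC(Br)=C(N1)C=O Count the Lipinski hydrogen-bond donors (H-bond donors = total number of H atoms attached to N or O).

1

Donors: find every N or O and count the H atoms it carries.
  atom 1 (N): bond orders sum to 3 → 0 H
  atom 8 (N): bond orders sum to 2 → 1 H
  atom 10 (O): bond orders sum to 2 → 0 H
Lipinski HBD = 1.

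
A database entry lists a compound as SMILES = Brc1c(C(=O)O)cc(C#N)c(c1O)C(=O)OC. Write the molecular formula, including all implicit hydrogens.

Walk through each heavy atom and fill implicit hydrogens from standard valence (C 4, N 3, O 2, S 2, halogen 1); for lowercase aromatic atoms, an aromatic c carries 1 H when it has two neighbours and 0 H with three, and aromatic n carries 0 H:
  atom 1: Br (halogen, monovalent) → 0 H
  atom 2: aromatic c, 3 neighbours → 0 H
  atom 3: aromatic c, 3 neighbours → 0 H
  atom 4: C, bond orders sum to 4 (valence 4) → 0 H
  atom 5: O, bond orders sum to 2 (valence 2) → 0 H
  atom 6: O, bond orders sum to 1 (valence 2) → 1 H
  atom 7: aromatic c, 2 neighbours → 1 H
  atom 8: aromatic c, 3 neighbours → 0 H
  atom 9: C, bond orders sum to 4 (valence 4) → 0 H
  atom 10: N, bond orders sum to 3 (valence 3) → 0 H
  atom 11: aromatic c, 3 neighbours → 0 H
  atom 12: aromatic c, 3 neighbours → 0 H
  atom 13: O, bond orders sum to 1 (valence 2) → 1 H
  atom 14: C, bond orders sum to 4 (valence 4) → 0 H
  atom 15: O, bond orders sum to 2 (valence 2) → 0 H
  atom 16: O, bond orders sum to 2 (valence 2) → 0 H
  atom 17: C, bond orders sum to 1 (valence 4) → 3 H
Totals → C:10, H:6, Br:1, N:1, O:5.

C10H6BrNO5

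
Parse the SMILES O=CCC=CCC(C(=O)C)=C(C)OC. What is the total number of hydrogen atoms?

16

Walk through each heavy atom and fill implicit hydrogens from standard valence (C 4, N 3, O 2, S 2, halogen 1):
  atom 1: O, bond orders sum to 2 (valence 2) → 0 H
  atom 2: C, bond orders sum to 3 (valence 4) → 1 H
  atom 3: C, bond orders sum to 2 (valence 4) → 2 H
  atom 4: C, bond orders sum to 3 (valence 4) → 1 H
  atom 5: C, bond orders sum to 3 (valence 4) → 1 H
  atom 6: C, bond orders sum to 2 (valence 4) → 2 H
  atom 7: C, bond orders sum to 4 (valence 4) → 0 H
  atom 8: C, bond orders sum to 4 (valence 4) → 0 H
  atom 9: O, bond orders sum to 2 (valence 2) → 0 H
  atom 10: C, bond orders sum to 1 (valence 4) → 3 H
  atom 11: C, bond orders sum to 4 (valence 4) → 0 H
  atom 12: C, bond orders sum to 1 (valence 4) → 3 H
  atom 13: O, bond orders sum to 2 (valence 2) → 0 H
  atom 14: C, bond orders sum to 1 (valence 4) → 3 H
Total hydrogens: 16.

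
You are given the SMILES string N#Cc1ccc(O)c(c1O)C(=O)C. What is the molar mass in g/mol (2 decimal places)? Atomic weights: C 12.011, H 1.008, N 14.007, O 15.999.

177.16 g/mol

First, the molecular formula is C9H7NO3 (counting implicit H from valence).
  C: 9 × 12.011 = 108.099
  H: 7 × 1.008 = 7.056
  N: 1 × 14.007 = 14.007
  O: 3 × 15.999 = 47.997
Sum: 9×12.011 + 7×1.008 + 1×14.007 + 3×15.999 = 177.159 → 177.16 g/mol.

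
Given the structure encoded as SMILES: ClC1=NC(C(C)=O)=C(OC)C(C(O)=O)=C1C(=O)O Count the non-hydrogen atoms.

18

Every atom symbol written in the SMILES (organic subset) is one heavy atom; implicit H are not written.
Heavy atoms by element → C:10, Cl:1, N:1, O:6.
Total: 18.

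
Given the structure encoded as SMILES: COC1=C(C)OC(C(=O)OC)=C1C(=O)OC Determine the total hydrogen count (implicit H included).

12

Walk through each heavy atom and fill implicit hydrogens from standard valence (C 4, N 3, O 2, S 2, halogen 1):
  atom 1: C, bond orders sum to 1 (valence 4) → 3 H
  atom 2: O, bond orders sum to 2 (valence 2) → 0 H
  atom 3: C, bond orders sum to 4 (valence 4) → 0 H
  atom 4: C, bond orders sum to 4 (valence 4) → 0 H
  atom 5: C, bond orders sum to 1 (valence 4) → 3 H
  atom 6: O, bond orders sum to 2 (valence 2) → 0 H
  atom 7: C, bond orders sum to 4 (valence 4) → 0 H
  atom 8: C, bond orders sum to 4 (valence 4) → 0 H
  atom 9: O, bond orders sum to 2 (valence 2) → 0 H
  atom 10: O, bond orders sum to 2 (valence 2) → 0 H
  atom 11: C, bond orders sum to 1 (valence 4) → 3 H
  atom 12: C, bond orders sum to 4 (valence 4) → 0 H
  atom 13: C, bond orders sum to 4 (valence 4) → 0 H
  atom 14: O, bond orders sum to 2 (valence 2) → 0 H
  atom 15: O, bond orders sum to 2 (valence 2) → 0 H
  atom 16: C, bond orders sum to 1 (valence 4) → 3 H
Total hydrogens: 12.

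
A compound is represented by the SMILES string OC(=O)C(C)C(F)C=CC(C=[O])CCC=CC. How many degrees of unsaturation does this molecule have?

Molecular formula: C13H19FO3.
DoU = (2C + 2 + N − H − X) / 2, where X is the halogen count and O/S are ignored.
    = (2·13 + 2 + 0 − 19 − 1) / 2 = 8 / 2 = 4.

4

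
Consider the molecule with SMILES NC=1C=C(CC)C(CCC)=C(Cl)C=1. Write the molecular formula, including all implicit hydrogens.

Walk through each heavy atom and fill implicit hydrogens from standard valence (C 4, N 3, O 2, S 2, halogen 1):
  atom 1: N, bond orders sum to 1 (valence 3) → 2 H
  atom 2: C, bond orders sum to 4 (valence 4) → 0 H
  atom 3: C, bond orders sum to 3 (valence 4) → 1 H
  atom 4: C, bond orders sum to 4 (valence 4) → 0 H
  atom 5: C, bond orders sum to 2 (valence 4) → 2 H
  atom 6: C, bond orders sum to 1 (valence 4) → 3 H
  atom 7: C, bond orders sum to 4 (valence 4) → 0 H
  atom 8: C, bond orders sum to 2 (valence 4) → 2 H
  atom 9: C, bond orders sum to 2 (valence 4) → 2 H
  atom 10: C, bond orders sum to 1 (valence 4) → 3 H
  atom 11: C, bond orders sum to 4 (valence 4) → 0 H
  atom 12: Cl (halogen, monovalent) → 0 H
  atom 13: C, bond orders sum to 3 (valence 4) → 1 H
Totals → C:11, H:16, Cl:1, N:1.

C11H16ClN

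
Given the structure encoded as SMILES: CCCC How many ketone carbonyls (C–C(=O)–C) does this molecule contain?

Scan the SMILES for the ketone motif — none present.

0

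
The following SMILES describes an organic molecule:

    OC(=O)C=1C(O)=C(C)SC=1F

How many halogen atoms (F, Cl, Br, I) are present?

1

Halogen atoms appear at heavy-atom position 11 (1×F).
Other groups present: 1 carboxylic acid, 1 hydroxyl.
Halogen count: 1.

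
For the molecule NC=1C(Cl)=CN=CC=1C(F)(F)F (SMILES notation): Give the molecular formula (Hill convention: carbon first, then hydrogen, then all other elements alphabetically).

Walk through each heavy atom and fill implicit hydrogens from standard valence (C 4, N 3, O 2, S 2, halogen 1):
  atom 1: N, bond orders sum to 1 (valence 3) → 2 H
  atom 2: C, bond orders sum to 4 (valence 4) → 0 H
  atom 3: C, bond orders sum to 4 (valence 4) → 0 H
  atom 4: Cl (halogen, monovalent) → 0 H
  atom 5: C, bond orders sum to 3 (valence 4) → 1 H
  atom 6: N, bond orders sum to 3 (valence 3) → 0 H
  atom 7: C, bond orders sum to 3 (valence 4) → 1 H
  atom 8: C, bond orders sum to 4 (valence 4) → 0 H
  atom 9: C, bond orders sum to 4 (valence 4) → 0 H
  atom 10: F (halogen, monovalent) → 0 H
  atom 11: F (halogen, monovalent) → 0 H
  atom 12: F (halogen, monovalent) → 0 H
Totals → C:6, H:4, Cl:1, F:3, N:2.
In Hill order: C6H4ClF3N2.

C6H4ClF3N2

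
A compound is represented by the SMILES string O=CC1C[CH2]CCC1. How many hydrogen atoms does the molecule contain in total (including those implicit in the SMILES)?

Walk through each heavy atom and fill implicit hydrogens from standard valence (C 4, N 3, O 2, S 2, halogen 1):
  atom 1: O, bond orders sum to 2 (valence 2) → 0 H
  atom 2: C, bond orders sum to 3 (valence 4) → 1 H
  atom 3: C, bond orders sum to 3 (valence 4) → 1 H
  atom 4: C, bond orders sum to 2 (valence 4) → 2 H
  atom 5: C with explicit H count 2
  atom 6: C, bond orders sum to 2 (valence 4) → 2 H
  atom 7: C, bond orders sum to 2 (valence 4) → 2 H
  atom 8: C, bond orders sum to 2 (valence 4) → 2 H
Total hydrogens: 12.

12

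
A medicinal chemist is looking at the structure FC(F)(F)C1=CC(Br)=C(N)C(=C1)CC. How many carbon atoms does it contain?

9

Count every carbon token in the SMILES (each C, including those in ring-closure positions and inside branches).
Carbon count: 9.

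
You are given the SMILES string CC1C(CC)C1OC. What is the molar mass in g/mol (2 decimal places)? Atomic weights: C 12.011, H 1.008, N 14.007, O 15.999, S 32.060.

114.19 g/mol

First, the molecular formula is C7H14O (counting implicit H from valence).
  C: 7 × 12.011 = 84.077
  H: 14 × 1.008 = 14.112
  O: 1 × 15.999 = 15.999
Sum: 7×12.011 + 14×1.008 + 1×15.999 = 114.188 → 114.19 g/mol.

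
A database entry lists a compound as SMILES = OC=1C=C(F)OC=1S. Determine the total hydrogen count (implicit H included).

3

Walk through each heavy atom and fill implicit hydrogens from standard valence (C 4, N 3, O 2, S 2, halogen 1):
  atom 1: O, bond orders sum to 1 (valence 2) → 1 H
  atom 2: C, bond orders sum to 4 (valence 4) → 0 H
  atom 3: C, bond orders sum to 3 (valence 4) → 1 H
  atom 4: C, bond orders sum to 4 (valence 4) → 0 H
  atom 5: F (halogen, monovalent) → 0 H
  atom 6: O, bond orders sum to 2 (valence 2) → 0 H
  atom 7: C, bond orders sum to 4 (valence 4) → 0 H
  atom 8: S, bond orders sum to 1 (valence 2) → 1 H
Total hydrogens: 3.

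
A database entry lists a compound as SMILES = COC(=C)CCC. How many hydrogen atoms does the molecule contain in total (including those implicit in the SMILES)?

Walk through each heavy atom and fill implicit hydrogens from standard valence (C 4, N 3, O 2, S 2, halogen 1):
  atom 1: C, bond orders sum to 1 (valence 4) → 3 H
  atom 2: O, bond orders sum to 2 (valence 2) → 0 H
  atom 3: C, bond orders sum to 4 (valence 4) → 0 H
  atom 4: C, bond orders sum to 2 (valence 4) → 2 H
  atom 5: C, bond orders sum to 2 (valence 4) → 2 H
  atom 6: C, bond orders sum to 2 (valence 4) → 2 H
  atom 7: C, bond orders sum to 1 (valence 4) → 3 H
Total hydrogens: 12.

12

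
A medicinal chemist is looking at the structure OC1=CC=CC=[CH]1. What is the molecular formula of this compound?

Walk through each heavy atom and fill implicit hydrogens from standard valence (C 4, N 3, O 2, S 2, halogen 1):
  atom 1: O, bond orders sum to 1 (valence 2) → 1 H
  atom 2: C, bond orders sum to 4 (valence 4) → 0 H
  atom 3: C, bond orders sum to 3 (valence 4) → 1 H
  atom 4: C, bond orders sum to 3 (valence 4) → 1 H
  atom 5: C, bond orders sum to 3 (valence 4) → 1 H
  atom 6: C, bond orders sum to 3 (valence 4) → 1 H
  atom 7: C with explicit H count 1
Totals → C:6, H:6, O:1.
In Hill order: C6H6O.

C6H6O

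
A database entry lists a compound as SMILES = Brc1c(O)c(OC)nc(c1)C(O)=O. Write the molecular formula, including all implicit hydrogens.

C7H6BrNO4

Walk through each heavy atom and fill implicit hydrogens from standard valence (C 4, N 3, O 2, S 2, halogen 1); for lowercase aromatic atoms, an aromatic c carries 1 H when it has two neighbours and 0 H with three, and aromatic n carries 0 H:
  atom 1: Br (halogen, monovalent) → 0 H
  atom 2: aromatic c, 3 neighbours → 0 H
  atom 3: aromatic c, 3 neighbours → 0 H
  atom 4: O, bond orders sum to 1 (valence 2) → 1 H
  atom 5: aromatic c, 3 neighbours → 0 H
  atom 6: O, bond orders sum to 2 (valence 2) → 0 H
  atom 7: C, bond orders sum to 1 (valence 4) → 3 H
  atom 8: aromatic n, 2 neighbours → 0 H
  atom 9: aromatic c, 3 neighbours → 0 H
  atom 10: aromatic c, 2 neighbours → 1 H
  atom 11: C, bond orders sum to 4 (valence 4) → 0 H
  atom 12: O, bond orders sum to 1 (valence 2) → 1 H
  atom 13: O, bond orders sum to 2 (valence 2) → 0 H
Totals → C:7, H:6, Br:1, N:1, O:4.
In Hill order: C7H6BrNO4.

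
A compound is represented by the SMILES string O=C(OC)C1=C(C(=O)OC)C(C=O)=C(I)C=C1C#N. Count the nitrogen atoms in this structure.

1

Scan the SMILES for N atoms (remember two-letter symbols like Cl and Br are single atoms).
Nitrogen count: 1.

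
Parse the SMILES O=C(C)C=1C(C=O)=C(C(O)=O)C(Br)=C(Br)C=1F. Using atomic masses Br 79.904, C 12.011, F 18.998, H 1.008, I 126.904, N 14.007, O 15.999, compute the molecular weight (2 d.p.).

367.95 g/mol

First, the molecular formula is C10H5Br2FO4 (counting implicit H from valence).
  Br: 2 × 79.904 = 159.808
  C: 10 × 12.011 = 120.110
  F: 1 × 18.998 = 18.998
  H: 5 × 1.008 = 5.040
  O: 4 × 15.999 = 63.996
Sum: 2×79.904 + 10×12.011 + 1×18.998 + 5×1.008 + 4×15.999 = 367.952 → 367.95 g/mol.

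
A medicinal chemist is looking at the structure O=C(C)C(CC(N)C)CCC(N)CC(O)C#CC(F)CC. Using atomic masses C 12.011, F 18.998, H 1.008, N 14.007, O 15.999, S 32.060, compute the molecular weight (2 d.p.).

First, the molecular formula is C16H29FN2O2 (counting implicit H from valence).
  C: 16 × 12.011 = 192.176
  F: 1 × 18.998 = 18.998
  H: 29 × 1.008 = 29.232
  N: 2 × 14.007 = 28.014
  O: 2 × 15.999 = 31.998
Sum: 16×12.011 + 1×18.998 + 29×1.008 + 2×14.007 + 2×15.999 = 300.418 → 300.42 g/mol.

300.42 g/mol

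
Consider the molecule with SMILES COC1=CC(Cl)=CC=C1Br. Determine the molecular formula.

Walk through each heavy atom and fill implicit hydrogens from standard valence (C 4, N 3, O 2, S 2, halogen 1):
  atom 1: C, bond orders sum to 1 (valence 4) → 3 H
  atom 2: O, bond orders sum to 2 (valence 2) → 0 H
  atom 3: C, bond orders sum to 4 (valence 4) → 0 H
  atom 4: C, bond orders sum to 3 (valence 4) → 1 H
  atom 5: C, bond orders sum to 4 (valence 4) → 0 H
  atom 6: Cl (halogen, monovalent) → 0 H
  atom 7: C, bond orders sum to 3 (valence 4) → 1 H
  atom 8: C, bond orders sum to 3 (valence 4) → 1 H
  atom 9: C, bond orders sum to 4 (valence 4) → 0 H
  atom 10: Br (halogen, monovalent) → 0 H
Totals → C:7, H:6, Br:1, Cl:1, O:1.

C7H6BrClO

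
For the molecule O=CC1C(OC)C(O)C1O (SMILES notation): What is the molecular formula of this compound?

Walk through each heavy atom and fill implicit hydrogens from standard valence (C 4, N 3, O 2, S 2, halogen 1):
  atom 1: O, bond orders sum to 2 (valence 2) → 0 H
  atom 2: C, bond orders sum to 3 (valence 4) → 1 H
  atom 3: C, bond orders sum to 3 (valence 4) → 1 H
  atom 4: C, bond orders sum to 3 (valence 4) → 1 H
  atom 5: O, bond orders sum to 2 (valence 2) → 0 H
  atom 6: C, bond orders sum to 1 (valence 4) → 3 H
  atom 7: C, bond orders sum to 3 (valence 4) → 1 H
  atom 8: O, bond orders sum to 1 (valence 2) → 1 H
  atom 9: C, bond orders sum to 3 (valence 4) → 1 H
  atom 10: O, bond orders sum to 1 (valence 2) → 1 H
Totals → C:6, H:10, O:4.

C6H10O4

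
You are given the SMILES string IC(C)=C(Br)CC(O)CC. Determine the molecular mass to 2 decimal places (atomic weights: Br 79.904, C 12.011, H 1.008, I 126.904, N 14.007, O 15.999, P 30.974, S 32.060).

First, the molecular formula is C7H12BrIO (counting implicit H from valence).
  Br: 1 × 79.904 = 79.904
  C: 7 × 12.011 = 84.077
  H: 12 × 1.008 = 12.096
  I: 1 × 126.904 = 126.904
  O: 1 × 15.999 = 15.999
Sum: 1×79.904 + 7×12.011 + 12×1.008 + 1×126.904 + 1×15.999 = 318.980 → 318.98 g/mol.

318.98 g/mol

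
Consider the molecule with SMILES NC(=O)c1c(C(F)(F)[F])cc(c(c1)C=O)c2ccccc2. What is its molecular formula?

Walk through each heavy atom and fill implicit hydrogens from standard valence (C 4, N 3, O 2, S 2, halogen 1); for lowercase aromatic atoms, an aromatic c carries 1 H when it has two neighbours and 0 H with three, and aromatic n carries 0 H:
  atom 1: N, bond orders sum to 1 (valence 3) → 2 H
  atom 2: C, bond orders sum to 4 (valence 4) → 0 H
  atom 3: O, bond orders sum to 2 (valence 2) → 0 H
  atom 4: aromatic c, 3 neighbours → 0 H
  atom 5: aromatic c, 3 neighbours → 0 H
  atom 6: C, bond orders sum to 4 (valence 4) → 0 H
  atom 7: F (halogen, monovalent) → 0 H
  atom 8: F (halogen, monovalent) → 0 H
  atom 9: F with explicit H count 0
  atom 10: aromatic c, 2 neighbours → 1 H
  atom 11: aromatic c, 3 neighbours → 0 H
  atom 12: aromatic c, 3 neighbours → 0 H
  atom 13: aromatic c, 2 neighbours → 1 H
  atom 14: C, bond orders sum to 3 (valence 4) → 1 H
  atom 15: O, bond orders sum to 2 (valence 2) → 0 H
  atom 16: aromatic c, 3 neighbours → 0 H
  atom 17: aromatic c, 2 neighbours → 1 H
  atom 18: aromatic c, 2 neighbours → 1 H
  atom 19: aromatic c, 2 neighbours → 1 H
  atom 20: aromatic c, 2 neighbours → 1 H
  atom 21: aromatic c, 2 neighbours → 1 H
Totals → C:15, H:10, F:3, N:1, O:2.
In Hill order: C15H10F3NO2.

C15H10F3NO2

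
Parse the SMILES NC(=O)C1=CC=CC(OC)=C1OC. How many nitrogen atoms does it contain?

Scan the SMILES for N atoms (remember two-letter symbols like Cl and Br are single atoms).
Nitrogen count: 1.

1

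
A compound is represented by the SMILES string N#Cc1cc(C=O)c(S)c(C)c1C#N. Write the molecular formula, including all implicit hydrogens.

C10H6N2OS

Walk through each heavy atom and fill implicit hydrogens from standard valence (C 4, N 3, O 2, S 2, halogen 1); for lowercase aromatic atoms, an aromatic c carries 1 H when it has two neighbours and 0 H with three, and aromatic n carries 0 H:
  atom 1: N, bond orders sum to 3 (valence 3) → 0 H
  atom 2: C, bond orders sum to 4 (valence 4) → 0 H
  atom 3: aromatic c, 3 neighbours → 0 H
  atom 4: aromatic c, 2 neighbours → 1 H
  atom 5: aromatic c, 3 neighbours → 0 H
  atom 6: C, bond orders sum to 3 (valence 4) → 1 H
  atom 7: O, bond orders sum to 2 (valence 2) → 0 H
  atom 8: aromatic c, 3 neighbours → 0 H
  atom 9: S, bond orders sum to 1 (valence 2) → 1 H
  atom 10: aromatic c, 3 neighbours → 0 H
  atom 11: C, bond orders sum to 1 (valence 4) → 3 H
  atom 12: aromatic c, 3 neighbours → 0 H
  atom 13: C, bond orders sum to 4 (valence 4) → 0 H
  atom 14: N, bond orders sum to 3 (valence 3) → 0 H
Totals → C:10, H:6, N:2, O:1, S:1.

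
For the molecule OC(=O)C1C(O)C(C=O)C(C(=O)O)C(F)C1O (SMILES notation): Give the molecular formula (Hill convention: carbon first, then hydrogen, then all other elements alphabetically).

Walk through each heavy atom and fill implicit hydrogens from standard valence (C 4, N 3, O 2, S 2, halogen 1):
  atom 1: O, bond orders sum to 1 (valence 2) → 1 H
  atom 2: C, bond orders sum to 4 (valence 4) → 0 H
  atom 3: O, bond orders sum to 2 (valence 2) → 0 H
  atom 4: C, bond orders sum to 3 (valence 4) → 1 H
  atom 5: C, bond orders sum to 3 (valence 4) → 1 H
  atom 6: O, bond orders sum to 1 (valence 2) → 1 H
  atom 7: C, bond orders sum to 3 (valence 4) → 1 H
  atom 8: C, bond orders sum to 3 (valence 4) → 1 H
  atom 9: O, bond orders sum to 2 (valence 2) → 0 H
  atom 10: C, bond orders sum to 3 (valence 4) → 1 H
  atom 11: C, bond orders sum to 4 (valence 4) → 0 H
  atom 12: O, bond orders sum to 2 (valence 2) → 0 H
  atom 13: O, bond orders sum to 1 (valence 2) → 1 H
  atom 14: C, bond orders sum to 3 (valence 4) → 1 H
  atom 15: F (halogen, monovalent) → 0 H
  atom 16: C, bond orders sum to 3 (valence 4) → 1 H
  atom 17: O, bond orders sum to 1 (valence 2) → 1 H
Totals → C:9, H:11, F:1, O:7.
In Hill order: C9H11FO7.

C9H11FO7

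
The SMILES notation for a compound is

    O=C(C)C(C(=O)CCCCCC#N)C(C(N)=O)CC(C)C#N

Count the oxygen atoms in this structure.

Scan the SMILES for O atoms (remember two-letter symbols like Cl and Br are single atoms).
Oxygen count: 3.

3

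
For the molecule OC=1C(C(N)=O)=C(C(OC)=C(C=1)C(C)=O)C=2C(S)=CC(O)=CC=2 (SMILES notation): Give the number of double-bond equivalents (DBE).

10

Molecular formula: C16H15NO5S.
DoU = (2C + 2 + N − H − X) / 2, where X is the halogen count and O/S are ignored.
    = (2·16 + 2 + 1 − 15 − 0) / 2 = 20 / 2 = 10.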